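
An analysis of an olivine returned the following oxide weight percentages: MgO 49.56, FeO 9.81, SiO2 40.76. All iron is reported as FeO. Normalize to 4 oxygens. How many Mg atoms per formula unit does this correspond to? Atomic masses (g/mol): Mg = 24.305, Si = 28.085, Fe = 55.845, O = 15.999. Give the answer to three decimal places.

MgO (M=40.304): mol = 1.22965; Mg = 1.22965, O = 1.22965.
FeO (M=71.844): mol = 0.13655; Fe = 0.13655, O = 0.13655.
SiO2 (M=60.083): mol = 0.67839; Si = 0.67839, O = 1.35678.
ΣO = 2.72298; factor = 4/ΣO = 1.46898.
Mg apfu = 1.22965 × 1.46898 = 1.806.

1.806 Mg apfu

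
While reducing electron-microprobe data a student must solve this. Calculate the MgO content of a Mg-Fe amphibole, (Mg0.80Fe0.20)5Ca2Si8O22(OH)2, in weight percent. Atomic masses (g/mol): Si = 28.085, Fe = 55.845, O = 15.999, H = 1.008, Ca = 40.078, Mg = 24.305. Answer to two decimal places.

M((Mg0.80Fe0.20)5Ca2Si8O22(OH)2) = 843.893 g/mol; M(MgO) = 40.304 g/mol.
Moles MgO per formula unit = 4 Mg ÷ 1 = 4.0000.
MgO fraction = (4.0000 × 40.304) / 843.893 = 161.216/843.893 = 0.1910.

19.10 wt%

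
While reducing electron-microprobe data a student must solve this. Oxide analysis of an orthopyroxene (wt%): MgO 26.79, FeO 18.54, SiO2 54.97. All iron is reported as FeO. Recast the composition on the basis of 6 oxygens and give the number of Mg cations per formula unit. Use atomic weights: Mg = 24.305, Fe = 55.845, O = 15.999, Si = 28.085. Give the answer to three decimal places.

1.449 Mg apfu

MgO: 26.79/40.304 = 0.66470 mol → 0.66470 mol Mg, 0.66470 mol O.
FeO: 18.54/71.844 = 0.25806 mol → 0.25806 mol Fe, 0.25806 mol O.
SiO2: 54.97/60.083 = 0.91490 mol → 0.91490 mol Si, 1.82980 mol O.
Total oxygen = 2.75256 mol. Normalization factor = 6/2.75256 = 2.17979.
Mg per 6 O = 0.66470 × 2.17979 = 1.449.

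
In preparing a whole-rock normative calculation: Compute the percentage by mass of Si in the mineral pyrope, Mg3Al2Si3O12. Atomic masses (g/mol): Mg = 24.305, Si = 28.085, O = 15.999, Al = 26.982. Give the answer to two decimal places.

M(Mg3Al2Si3O12) = 403.122 g/mol.
Si contributes 3 × 28.085 = 84.255 g per mole.
84.255/403.122 = 0.2090 → 20.90%.

20.90 mass %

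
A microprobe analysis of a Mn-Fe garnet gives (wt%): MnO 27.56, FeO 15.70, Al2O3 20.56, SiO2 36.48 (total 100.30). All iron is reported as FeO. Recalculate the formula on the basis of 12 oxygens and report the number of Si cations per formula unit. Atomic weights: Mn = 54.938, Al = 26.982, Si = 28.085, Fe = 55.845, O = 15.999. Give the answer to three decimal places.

27.56 wt% MnO ÷ 70.937 g/mol = 0.38851 mol, giving 0.38851 Mn and 0.38851 O.
15.70 wt% FeO ÷ 71.844 g/mol = 0.21853 mol, giving 0.21853 Fe and 0.21853 O.
20.56 wt% Al2O3 ÷ 101.961 g/mol = 0.20165 mol, giving 0.40330 Al and 0.60495 O.
36.48 wt% SiO2 ÷ 60.083 g/mol = 0.60716 mol, giving 0.60716 Si and 1.21432 O.
Oxygen sums to 2.42631; scaling by 12/2.42631 = 4.94578 puts the formula on 12 O.
Si: 0.60716 × 4.94578 = 3.003 atoms per formula unit.

3.003 Si apfu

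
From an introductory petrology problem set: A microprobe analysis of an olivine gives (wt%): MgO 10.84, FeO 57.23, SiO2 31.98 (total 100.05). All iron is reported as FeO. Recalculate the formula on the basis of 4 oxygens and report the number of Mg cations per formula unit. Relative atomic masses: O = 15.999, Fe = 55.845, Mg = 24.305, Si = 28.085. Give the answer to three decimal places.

10.84 wt% MgO ÷ 40.304 g/mol = 0.26896 mol, giving 0.26896 Mg and 0.26896 O.
57.23 wt% FeO ÷ 71.844 g/mol = 0.79659 mol, giving 0.79659 Fe and 0.79659 O.
31.98 wt% SiO2 ÷ 60.083 g/mol = 0.53226 mol, giving 0.53226 Si and 1.06452 O.
Oxygen sums to 2.13007; scaling by 4/2.13007 = 1.87787 puts the formula on 4 O.
Mg: 0.26896 × 1.87787 = 0.505 atoms per formula unit.

0.505 Mg apfu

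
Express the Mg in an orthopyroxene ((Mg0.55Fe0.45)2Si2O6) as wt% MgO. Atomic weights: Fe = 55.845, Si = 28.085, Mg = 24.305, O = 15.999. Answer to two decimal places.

19.35 wt%

M((Mg0.55Fe0.45)2Si2O6) = 229.160 g/mol; M(MgO) = 40.304 g/mol.
Moles MgO per formula unit = 1.10 Mg ÷ 1 = 1.1000.
MgO fraction = (1.1000 × 40.304) / 229.160 = 44.334/229.160 = 0.1935.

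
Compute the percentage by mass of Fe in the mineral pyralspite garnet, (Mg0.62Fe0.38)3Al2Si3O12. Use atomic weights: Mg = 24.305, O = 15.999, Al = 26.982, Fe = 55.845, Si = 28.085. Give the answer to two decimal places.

M((Mg0.62Fe0.38)3Al2Si3O12) = 439.078 g/mol.
Fe contributes 1.14 × 55.845 = 63.663 g per mole.
63.663/439.078 = 0.1450 → 14.50%.

14.50 weight percent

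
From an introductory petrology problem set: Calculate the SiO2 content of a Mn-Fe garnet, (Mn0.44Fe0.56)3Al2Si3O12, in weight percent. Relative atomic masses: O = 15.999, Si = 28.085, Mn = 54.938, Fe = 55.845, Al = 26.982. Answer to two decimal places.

36.30 wt%

Molar mass of (Mn0.44Fe0.56)3Al2Si3O12 = 1.32*54.938 + 1.68*55.845 + 2*26.982 + 3*28.085 + 12*15.999 = 496.545 g/mol.
Each formula unit contains 3 Si, equivalent to 3/1 = 3.0000 mol SiO2.
M(SiO2) = 1×28.085 + 2×15.999 = 60.083 g/mol.
Mass of SiO2 per formula unit = 3.0000 × 60.083 = 180.249 g.
SiO2 wt% = 180.249 / 496.545 × 100 = 36.30%.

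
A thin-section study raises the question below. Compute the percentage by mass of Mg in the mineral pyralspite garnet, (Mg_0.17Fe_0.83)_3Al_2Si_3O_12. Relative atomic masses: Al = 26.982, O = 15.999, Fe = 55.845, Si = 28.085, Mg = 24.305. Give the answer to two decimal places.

Molar mass of (Mg_0.17Fe_0.83)_3Al_2Si_3O_12: 0.51*24.305 + 2.49*55.845 + 2*26.982 + 3*28.085 + 12*15.999 = 481.657 g/mol.
Mass of Mg per formula unit: 0.51 × 24.305 = 12.396 g.
Weight fraction Mg = 12.396 / 481.657 = 0.0257.

2.57 wt%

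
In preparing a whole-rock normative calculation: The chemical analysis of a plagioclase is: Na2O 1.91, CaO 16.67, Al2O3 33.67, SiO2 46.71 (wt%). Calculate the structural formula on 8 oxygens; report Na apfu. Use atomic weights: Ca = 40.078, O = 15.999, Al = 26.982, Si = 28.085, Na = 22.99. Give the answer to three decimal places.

Na2O (M=61.979): mol = 0.03082; Na = 0.06164, O = 0.03082.
CaO (M=56.077): mol = 0.29727; Ca = 0.29727, O = 0.29727.
Al2O3 (M=101.961): mol = 0.33022; Al = 0.66044, O = 0.99066.
SiO2 (M=60.083): mol = 0.77742; Si = 0.77742, O = 1.55484.
ΣO = 2.87359; factor = 8/ΣO = 2.78397.
Na apfu = 0.06164 × 2.78397 = 0.172.

0.172 Na apfu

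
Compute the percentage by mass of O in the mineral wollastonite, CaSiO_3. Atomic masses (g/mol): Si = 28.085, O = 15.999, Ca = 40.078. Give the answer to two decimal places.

Molar mass of CaSiO_3: 1·40.078 + 1·28.085 + 3·15.999 = 116.160 g/mol.
Mass of O per formula unit: 3 × 15.999 = 47.997 g.
Weight fraction O = 47.997 / 116.160 = 0.4132.

41.32 wt%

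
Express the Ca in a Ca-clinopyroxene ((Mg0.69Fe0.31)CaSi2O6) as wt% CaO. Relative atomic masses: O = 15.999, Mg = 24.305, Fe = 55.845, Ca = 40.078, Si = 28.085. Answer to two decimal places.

24.78 wt%

Molar mass of (Mg0.69Fe0.31)CaSi2O6 = 0.69*24.305 + 0.31*55.845 + 1*40.078 + 2*28.085 + 6*15.999 = 226.324 g/mol.
Each formula unit contains 1 Ca, equivalent to 1/1 = 1.0000 mol CaO.
M(CaO) = 1×40.078 + 1×15.999 = 56.077 g/mol.
Mass of CaO per formula unit = 1.0000 × 56.077 = 56.077 g.
CaO wt% = 56.077 / 226.324 × 100 = 24.78%.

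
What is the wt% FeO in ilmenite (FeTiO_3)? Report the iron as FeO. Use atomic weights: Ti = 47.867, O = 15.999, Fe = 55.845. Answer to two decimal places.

47.36 wt%

Molar mass of FeTiO_3 = 1×55.845 + 1×47.867 + 3×15.999 = 151.709 g/mol.
Each formula unit contains 1 Fe, equivalent to 1/1 = 1.0000 mol FeO.
M(FeO) = 1×55.845 + 1×15.999 = 71.844 g/mol.
Mass of FeO per formula unit = 1.0000 × 71.844 = 71.844 g.
FeO wt% = 71.844 / 151.709 × 100 = 47.36%.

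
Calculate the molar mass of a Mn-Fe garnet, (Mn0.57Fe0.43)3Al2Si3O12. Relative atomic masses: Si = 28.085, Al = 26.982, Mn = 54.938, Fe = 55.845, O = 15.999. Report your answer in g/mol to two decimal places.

496.19 g/mol

M = 1.71(54.938) + 1.29(55.845) + 2(26.982) + 3(28.085) + 12(15.999)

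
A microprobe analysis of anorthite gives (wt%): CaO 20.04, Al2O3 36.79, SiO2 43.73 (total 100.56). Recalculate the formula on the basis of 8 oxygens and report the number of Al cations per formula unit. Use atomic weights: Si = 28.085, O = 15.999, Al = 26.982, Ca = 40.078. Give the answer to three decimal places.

20.04 wt% CaO ÷ 56.077 g/mol = 0.35737 mol, giving 0.35737 Ca and 0.35737 O.
36.79 wt% Al2O3 ÷ 101.961 g/mol = 0.36082 mol, giving 0.72164 Al and 1.08246 O.
43.73 wt% SiO2 ÷ 60.083 g/mol = 0.72783 mol, giving 0.72783 Si and 1.45566 O.
Oxygen sums to 2.89549; scaling by 8/2.89549 = 2.76292 puts the formula on 8 O.
Al: 0.72164 × 2.76292 = 1.994 atoms per formula unit.

1.994 Al apfu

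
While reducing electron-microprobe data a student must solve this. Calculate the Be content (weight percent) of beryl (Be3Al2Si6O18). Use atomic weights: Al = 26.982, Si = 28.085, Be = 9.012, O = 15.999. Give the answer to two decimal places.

Molar mass of Be3Al2Si6O18: 3×9.012 + 2×26.982 + 6×28.085 + 18×15.999 = 537.492 g/mol.
Mass of Be per formula unit: 3 × 9.012 = 27.036 g.
Weight fraction Be = 27.036 / 537.492 = 0.0503.

5.03 weight percent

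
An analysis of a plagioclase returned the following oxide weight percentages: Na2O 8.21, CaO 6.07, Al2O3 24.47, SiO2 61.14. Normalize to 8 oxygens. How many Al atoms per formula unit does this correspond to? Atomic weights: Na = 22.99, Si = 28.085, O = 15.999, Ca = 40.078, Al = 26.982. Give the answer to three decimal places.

Na2O (M=61.979): mol = 0.13246; Na = 0.26492, O = 0.13246.
CaO (M=56.077): mol = 0.10824; Ca = 0.10824, O = 0.10824.
Al2O3 (M=101.961): mol = 0.23999; Al = 0.47998, O = 0.71997.
SiO2 (M=60.083): mol = 1.01759; Si = 1.01759, O = 2.03518.
ΣO = 2.99585; factor = 8/ΣO = 2.67036.
Al apfu = 0.47998 × 2.67036 = 1.282.

1.282 Al apfu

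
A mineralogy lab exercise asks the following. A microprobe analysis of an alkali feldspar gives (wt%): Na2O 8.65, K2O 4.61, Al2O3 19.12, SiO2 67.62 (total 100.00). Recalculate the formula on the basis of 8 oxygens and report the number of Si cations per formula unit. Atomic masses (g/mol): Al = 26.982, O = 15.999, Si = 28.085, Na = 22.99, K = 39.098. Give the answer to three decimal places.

8.65 wt% Na2O ÷ 61.979 g/mol = 0.13956 mol, giving 0.27912 Na and 0.13956 O.
4.61 wt% K2O ÷ 94.195 g/mol = 0.04894 mol, giving 0.09788 K and 0.04894 O.
19.12 wt% Al2O3 ÷ 101.961 g/mol = 0.18752 mol, giving 0.37504 Al and 0.56256 O.
67.62 wt% SiO2 ÷ 60.083 g/mol = 1.12544 mol, giving 1.12544 Si and 2.25088 O.
Oxygen sums to 3.00194; scaling by 8/3.00194 = 2.66494 puts the formula on 8 O.
Si: 1.12544 × 2.66494 = 2.999 atoms per formula unit.

2.999 Si apfu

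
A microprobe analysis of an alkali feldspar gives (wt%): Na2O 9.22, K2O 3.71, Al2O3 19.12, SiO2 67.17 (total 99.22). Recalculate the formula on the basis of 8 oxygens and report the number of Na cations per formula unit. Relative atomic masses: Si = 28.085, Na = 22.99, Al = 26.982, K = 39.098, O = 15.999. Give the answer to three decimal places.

0.797 Na apfu

Na2O: 9.22/61.979 = 0.14876 mol → 0.29752 mol Na, 0.14876 mol O.
K2O: 3.71/94.195 = 0.03939 mol → 0.07878 mol K, 0.03939 mol O.
Al2O3: 19.12/101.961 = 0.18752 mol → 0.37504 mol Al, 0.56256 mol O.
SiO2: 67.17/60.083 = 1.11795 mol → 1.11795 mol Si, 2.23590 mol O.
Total oxygen = 2.98661 mol. Normalization factor = 8/2.98661 = 2.67862.
Na per 8 O = 0.29752 × 2.67862 = 0.797.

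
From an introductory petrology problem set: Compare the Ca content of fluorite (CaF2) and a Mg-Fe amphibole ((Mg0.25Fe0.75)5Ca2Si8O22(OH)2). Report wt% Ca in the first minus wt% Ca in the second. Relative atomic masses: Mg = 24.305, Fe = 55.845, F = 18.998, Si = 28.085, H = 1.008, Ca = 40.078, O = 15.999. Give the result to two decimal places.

42.72 percentage points

First mineral: 40.078 g Ca in 78.074 g formula = 51.33 wt% Ca.
Second mineral: 80.156 g Ca in 930.628 g formula = 8.61 wt% Ca.
51.33% − 8.61% gives a difference of 42.72 percentage points.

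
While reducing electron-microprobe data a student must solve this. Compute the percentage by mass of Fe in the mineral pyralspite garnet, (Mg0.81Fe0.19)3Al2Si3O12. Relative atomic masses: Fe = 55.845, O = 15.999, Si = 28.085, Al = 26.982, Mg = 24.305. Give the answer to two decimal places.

7.56 mass %

Formula mass = 2.43*24.305 + 0.57*55.845 + 2*26.982 + 3*28.085 + 12*15.999 = 421.100 g/mol, of which 31.832 g is Fe.
So Fe makes up 31.832/421.100 = 0.0756 of the mass, i.e. 7.56%.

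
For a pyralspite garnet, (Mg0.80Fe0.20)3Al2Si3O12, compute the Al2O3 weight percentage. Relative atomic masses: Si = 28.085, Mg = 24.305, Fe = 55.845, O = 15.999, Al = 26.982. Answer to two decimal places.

24.16 wt%

Formula mass = 422.046 g/mol.
2 Al → 1.0000 mol Al2O3 per formula unit; M(Al2O3) = 101.961, so Al2O3 mass = 101.961 g.
101.961/422.046 × 100 = 24.16 wt%.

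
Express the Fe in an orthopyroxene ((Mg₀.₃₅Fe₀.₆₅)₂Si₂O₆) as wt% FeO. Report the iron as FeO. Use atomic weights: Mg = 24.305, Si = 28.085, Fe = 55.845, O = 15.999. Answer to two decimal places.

Molar mass of (Mg₀.₃₅Fe₀.₆₅)₂Si₂O₆ = 0.70×24.305 + 1.30×55.845 + 2×28.085 + 6×15.999 = 241.776 g/mol.
Each formula unit contains 1.30 Fe, equivalent to 1.30/1 = 1.3000 mol FeO.
M(FeO) = 1×55.845 + 1×15.999 = 71.844 g/mol.
Mass of FeO per formula unit = 1.3000 × 71.844 = 93.397 g.
FeO wt% = 93.397 / 241.776 × 100 = 38.63%.

38.63 wt%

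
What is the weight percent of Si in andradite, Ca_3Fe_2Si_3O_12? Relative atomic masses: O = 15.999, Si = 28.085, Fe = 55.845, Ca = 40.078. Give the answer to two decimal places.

16.58 weight percent

Molar mass of Ca_3Fe_2Si_3O_12: 3*40.078 + 2*55.845 + 3*28.085 + 12*15.999 = 508.167 g/mol.
Mass of Si per formula unit: 3 × 28.085 = 84.255 g.
Weight fraction Si = 84.255 / 508.167 = 0.1658.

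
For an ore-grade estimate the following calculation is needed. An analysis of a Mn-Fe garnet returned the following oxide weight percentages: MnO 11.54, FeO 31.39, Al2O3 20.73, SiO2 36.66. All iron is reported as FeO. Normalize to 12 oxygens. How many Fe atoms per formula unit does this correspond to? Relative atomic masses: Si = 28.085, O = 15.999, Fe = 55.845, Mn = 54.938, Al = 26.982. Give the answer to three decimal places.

11.54 wt% MnO ÷ 70.937 g/mol = 0.16268 mol, giving 0.16268 Mn and 0.16268 O.
31.39 wt% FeO ÷ 71.844 g/mol = 0.43692 mol, giving 0.43692 Fe and 0.43692 O.
20.73 wt% Al2O3 ÷ 101.961 g/mol = 0.20331 mol, giving 0.40662 Al and 0.60993 O.
36.66 wt% SiO2 ÷ 60.083 g/mol = 0.61016 mol, giving 0.61016 Si and 1.22032 O.
Oxygen sums to 2.42985; scaling by 12/2.42985 = 4.93858 puts the formula on 12 O.
Fe: 0.43692 × 4.93858 = 2.158 atoms per formula unit.

2.158 Fe apfu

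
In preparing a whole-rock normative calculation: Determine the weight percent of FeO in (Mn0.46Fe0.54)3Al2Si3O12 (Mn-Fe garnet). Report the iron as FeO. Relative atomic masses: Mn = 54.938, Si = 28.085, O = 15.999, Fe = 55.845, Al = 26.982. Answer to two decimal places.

M((Mn0.46Fe0.54)3Al2Si3O12) = 496.490 g/mol; M(FeO) = 71.844 g/mol.
Moles FeO per formula unit = 1.62 Fe ÷ 1 = 1.6200.
FeO fraction = (1.6200 × 71.844) / 496.490 = 116.387/496.490 = 0.2344.

23.44 wt%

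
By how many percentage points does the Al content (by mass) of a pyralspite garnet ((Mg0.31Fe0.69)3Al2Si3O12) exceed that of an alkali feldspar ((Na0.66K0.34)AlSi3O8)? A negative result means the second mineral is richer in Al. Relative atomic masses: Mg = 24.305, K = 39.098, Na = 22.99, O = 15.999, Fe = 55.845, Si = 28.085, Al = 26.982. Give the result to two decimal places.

M((Mg0.31Fe0.69)3Al2Si3O12) = 468.410 g/mol, so wt% Al = 53.964/468.410 × 100 = 11.52%.
M((Na0.66K0.34)AlSi3O8) = 267.696 g/mol, so wt% Al = 26.982/267.696 × 100 = 10.08%.
11.52 − 10.08 = 1.44 pp.

1.44 percentage points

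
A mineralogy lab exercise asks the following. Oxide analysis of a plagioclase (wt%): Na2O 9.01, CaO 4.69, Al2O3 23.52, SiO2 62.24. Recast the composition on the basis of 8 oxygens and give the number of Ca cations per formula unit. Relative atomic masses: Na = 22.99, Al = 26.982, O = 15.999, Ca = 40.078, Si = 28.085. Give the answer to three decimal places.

9.01 wt% Na2O ÷ 61.979 g/mol = 0.14537 mol, giving 0.29074 Na and 0.14537 O.
4.69 wt% CaO ÷ 56.077 g/mol = 0.08364 mol, giving 0.08364 Ca and 0.08364 O.
23.52 wt% Al2O3 ÷ 101.961 g/mol = 0.23068 mol, giving 0.46136 Al and 0.69204 O.
62.24 wt% SiO2 ÷ 60.083 g/mol = 1.03590 mol, giving 1.03590 Si and 2.07180 O.
Oxygen sums to 2.99285; scaling by 8/2.99285 = 2.67304 puts the formula on 8 O.
Ca: 0.08364 × 2.67304 = 0.224 atoms per formula unit.

0.224 Ca apfu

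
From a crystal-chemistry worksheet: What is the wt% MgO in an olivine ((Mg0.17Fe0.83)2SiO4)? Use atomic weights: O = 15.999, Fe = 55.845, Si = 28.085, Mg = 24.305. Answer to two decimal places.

7.10 wt%

Molar mass of (Mg0.17Fe0.83)2SiO4 = 0.34·24.305 + 1.66·55.845 + 1·28.085 + 4·15.999 = 193.047 g/mol.
Each formula unit contains 0.34 Mg, equivalent to 0.34/1 = 0.3400 mol MgO.
M(MgO) = 1×24.305 + 1×15.999 = 40.304 g/mol.
Mass of MgO per formula unit = 0.3400 × 40.304 = 13.703 g.
MgO wt% = 13.703 / 193.047 × 100 = 7.10%.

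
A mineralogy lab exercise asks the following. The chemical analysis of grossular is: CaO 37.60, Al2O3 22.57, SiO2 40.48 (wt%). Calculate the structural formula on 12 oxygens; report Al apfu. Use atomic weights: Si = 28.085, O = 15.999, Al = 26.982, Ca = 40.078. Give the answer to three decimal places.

37.60 wt% CaO ÷ 56.077 g/mol = 0.67051 mol, giving 0.67051 Ca and 0.67051 O.
22.57 wt% Al2O3 ÷ 101.961 g/mol = 0.22136 mol, giving 0.44272 Al and 0.66408 O.
40.48 wt% SiO2 ÷ 60.083 g/mol = 0.67373 mol, giving 0.67373 Si and 1.34746 O.
Oxygen sums to 2.68205; scaling by 12/2.68205 = 4.47419 puts the formula on 12 O.
Al: 0.44272 × 4.47419 = 1.981 atoms per formula unit.

1.981 Al apfu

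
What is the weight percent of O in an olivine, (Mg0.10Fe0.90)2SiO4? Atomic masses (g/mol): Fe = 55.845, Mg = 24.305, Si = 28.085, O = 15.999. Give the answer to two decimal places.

32.41 weight percent

Molar mass of (Mg0.10Fe0.90)2SiO4: 0.20·24.305 + 1.80·55.845 + 1·28.085 + 4·15.999 = 197.463 g/mol.
Mass of O per formula unit: 4 × 15.999 = 63.996 g.
Weight fraction O = 63.996 / 197.463 = 0.3241.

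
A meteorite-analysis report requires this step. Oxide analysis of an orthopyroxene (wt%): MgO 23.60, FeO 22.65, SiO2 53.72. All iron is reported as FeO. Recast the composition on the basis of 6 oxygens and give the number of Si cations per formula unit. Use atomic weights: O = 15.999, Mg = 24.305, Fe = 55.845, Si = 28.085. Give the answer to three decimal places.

MgO (M=40.304): mol = 0.58555; Mg = 0.58555, O = 0.58555.
FeO (M=71.844): mol = 0.31527; Fe = 0.31527, O = 0.31527.
SiO2 (M=60.083): mol = 0.89410; Si = 0.89410, O = 1.78820.
ΣO = 2.68902; factor = 6/ΣO = 2.23130.
Si apfu = 0.89410 × 2.23130 = 1.995.

1.995 Si apfu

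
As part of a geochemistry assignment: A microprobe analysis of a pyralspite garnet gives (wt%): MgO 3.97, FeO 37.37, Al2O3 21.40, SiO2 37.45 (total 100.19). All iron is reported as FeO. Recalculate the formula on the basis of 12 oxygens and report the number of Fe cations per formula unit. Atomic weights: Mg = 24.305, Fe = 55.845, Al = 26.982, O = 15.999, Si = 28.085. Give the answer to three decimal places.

2.502 Fe apfu

MgO: 3.97/40.304 = 0.09850 mol → 0.09850 mol Mg, 0.09850 mol O.
FeO: 37.37/71.844 = 0.52015 mol → 0.52015 mol Fe, 0.52015 mol O.
Al2O3: 21.40/101.961 = 0.20988 mol → 0.41976 mol Al, 0.62964 mol O.
SiO2: 37.45/60.083 = 0.62330 mol → 0.62330 mol Si, 1.24660 mol O.
Total oxygen = 2.49489 mol. Normalization factor = 12/2.49489 = 4.80983.
Fe per 12 O = 0.52015 × 4.80983 = 2.502.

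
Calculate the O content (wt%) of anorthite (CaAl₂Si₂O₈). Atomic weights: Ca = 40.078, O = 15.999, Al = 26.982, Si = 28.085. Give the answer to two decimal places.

46.01 wt%

Molar mass of CaAl₂Si₂O₈: 1×40.078 + 2×26.982 + 2×28.085 + 8×15.999 = 278.204 g/mol.
Mass of O per formula unit: 8 × 15.999 = 127.992 g.
Weight fraction O = 127.992 / 278.204 = 0.4601.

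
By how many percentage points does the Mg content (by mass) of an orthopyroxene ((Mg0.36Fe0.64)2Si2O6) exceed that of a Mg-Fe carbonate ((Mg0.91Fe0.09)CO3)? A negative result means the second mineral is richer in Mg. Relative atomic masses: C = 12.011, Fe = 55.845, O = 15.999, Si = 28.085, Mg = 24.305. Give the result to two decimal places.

-18.12 percentage points

First mineral: 17.500 g Mg in 241.145 g formula = 7.26 wt% Mg.
Second mineral: 22.118 g Mg in 87.152 g formula = 25.38 wt% Mg.
7.26% − 25.38% gives a difference of -18.12 percentage points.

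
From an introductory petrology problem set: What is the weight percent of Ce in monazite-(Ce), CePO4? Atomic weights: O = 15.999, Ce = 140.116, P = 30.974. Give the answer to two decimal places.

Molar mass of CePO4: 1·140.116 + 1·30.974 + 4·15.999 = 235.086 g/mol.
Mass of Ce per formula unit: 1 × 140.116 = 140.116 g.
Weight fraction Ce = 140.116 / 235.086 = 0.5960.

59.60 wt%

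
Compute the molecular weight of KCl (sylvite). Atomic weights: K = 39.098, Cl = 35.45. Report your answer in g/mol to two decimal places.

74.55 g/mol

The formula mass is the sum 1×39.098 + 1×35.45.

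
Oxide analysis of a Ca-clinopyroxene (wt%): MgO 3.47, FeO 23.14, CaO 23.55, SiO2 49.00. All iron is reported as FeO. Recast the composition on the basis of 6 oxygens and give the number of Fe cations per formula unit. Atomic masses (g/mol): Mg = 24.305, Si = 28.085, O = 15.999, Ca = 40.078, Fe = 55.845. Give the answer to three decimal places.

0.786 Fe apfu

3.47 wt% MgO ÷ 40.304 g/mol = 0.08610 mol, giving 0.08610 Mg and 0.08610 O.
23.14 wt% FeO ÷ 71.844 g/mol = 0.32209 mol, giving 0.32209 Fe and 0.32209 O.
23.55 wt% CaO ÷ 56.077 g/mol = 0.41996 mol, giving 0.41996 Ca and 0.41996 O.
49.00 wt% SiO2 ÷ 60.083 g/mol = 0.81554 mol, giving 0.81554 Si and 1.63108 O.
Oxygen sums to 2.45923; scaling by 6/2.45923 = 2.43979 puts the formula on 6 O.
Fe: 0.32209 × 2.43979 = 0.786 atoms per formula unit.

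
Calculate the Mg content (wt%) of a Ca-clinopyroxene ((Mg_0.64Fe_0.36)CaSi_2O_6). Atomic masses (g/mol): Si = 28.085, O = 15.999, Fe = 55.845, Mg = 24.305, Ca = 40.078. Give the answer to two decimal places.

6.83 wt%

Formula mass = 0.64*24.305 + 0.36*55.845 + 1*40.078 + 2*28.085 + 6*15.999 = 227.901 g/mol, of which 15.555 g is Mg.
So Mg makes up 15.555/227.901 = 0.0683 of the mass, i.e. 6.83%.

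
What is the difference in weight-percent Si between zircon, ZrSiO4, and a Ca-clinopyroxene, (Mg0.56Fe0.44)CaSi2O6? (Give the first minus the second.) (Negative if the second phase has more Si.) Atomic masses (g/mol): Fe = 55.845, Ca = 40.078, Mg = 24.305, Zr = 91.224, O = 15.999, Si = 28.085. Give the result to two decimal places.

M(ZrSiO4) = 183.305 g/mol, so wt% Si = 28.085/183.305 × 100 = 15.32%.
M((Mg0.56Fe0.44)CaSi2O6) = 230.425 g/mol, so wt% Si = 56.170/230.425 × 100 = 24.38%.
15.32 − 24.38 = -9.06 pp.

-9.06 percentage points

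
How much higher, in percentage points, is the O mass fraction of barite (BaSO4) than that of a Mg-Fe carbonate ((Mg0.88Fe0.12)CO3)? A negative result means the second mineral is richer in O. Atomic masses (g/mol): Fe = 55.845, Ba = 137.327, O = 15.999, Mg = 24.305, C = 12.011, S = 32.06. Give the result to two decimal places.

-27.06 percentage points

First mineral: 63.996 g O in 233.383 g formula = 27.42 wt% O.
Second mineral: 47.997 g O in 88.098 g formula = 54.48 wt% O.
27.42% − 54.48% gives a difference of -27.06 percentage points.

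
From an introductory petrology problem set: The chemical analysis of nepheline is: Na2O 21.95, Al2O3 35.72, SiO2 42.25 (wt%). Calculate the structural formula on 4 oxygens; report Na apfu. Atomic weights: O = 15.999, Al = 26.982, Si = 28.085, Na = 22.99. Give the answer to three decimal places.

1.008 Na apfu

Na2O: 21.95/61.979 = 0.35415 mol → 0.70830 mol Na, 0.35415 mol O.
Al2O3: 35.72/101.961 = 0.35033 mol → 0.70066 mol Al, 1.05099 mol O.
SiO2: 42.25/60.083 = 0.70319 mol → 0.70319 mol Si, 1.40638 mol O.
Total oxygen = 2.81152 mol. Normalization factor = 4/2.81152 = 1.42272.
Na per 4 O = 0.70830 × 1.42272 = 1.008.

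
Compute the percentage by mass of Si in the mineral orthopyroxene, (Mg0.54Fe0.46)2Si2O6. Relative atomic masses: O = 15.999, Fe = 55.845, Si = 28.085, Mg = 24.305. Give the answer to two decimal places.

M((Mg0.54Fe0.46)2Si2O6) = 229.791 g/mol.
Si contributes 2 × 28.085 = 56.170 g per mole.
56.170/229.791 = 0.2444 → 24.44%.

24.44 mass %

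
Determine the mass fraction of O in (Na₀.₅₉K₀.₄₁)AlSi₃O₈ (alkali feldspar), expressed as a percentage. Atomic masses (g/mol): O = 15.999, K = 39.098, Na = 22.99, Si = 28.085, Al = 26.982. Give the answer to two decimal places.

47.61 weight percent

Formula mass = 0.59·22.99 + 0.41·39.098 + 1·26.982 + 3·28.085 + 8·15.999 = 268.823 g/mol, of which 127.992 g is O.
So O makes up 127.992/268.823 = 0.4761 of the mass, i.e. 47.61%.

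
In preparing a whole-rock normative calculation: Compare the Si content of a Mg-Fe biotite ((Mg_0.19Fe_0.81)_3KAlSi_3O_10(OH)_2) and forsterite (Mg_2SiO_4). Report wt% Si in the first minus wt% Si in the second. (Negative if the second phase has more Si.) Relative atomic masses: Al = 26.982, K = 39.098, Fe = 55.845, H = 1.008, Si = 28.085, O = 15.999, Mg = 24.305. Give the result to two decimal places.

-2.90 percentage points

Si in (Mg_0.19Fe_0.81)_3KAlSi_3O_10(OH)_2: molar mass 493.896 g/mol; 3×28.085 = 84.255 g → 17.06 wt%.
Si in Mg_2SiO_4: molar mass 140.691 g/mol; 1×28.085 = 28.085 g → 19.96 wt%.
Difference = 17.06 − 19.96 = -2.90 percentage points.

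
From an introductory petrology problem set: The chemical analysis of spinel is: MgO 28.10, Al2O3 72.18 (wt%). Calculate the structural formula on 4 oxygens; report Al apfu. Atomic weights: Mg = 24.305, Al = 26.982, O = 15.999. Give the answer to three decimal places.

MgO (M=40.304): mol = 0.69720; Mg = 0.69720, O = 0.69720.
Al2O3 (M=101.961): mol = 0.70792; Al = 1.41584, O = 2.12376.
ΣO = 2.82096; factor = 4/ΣO = 1.41796.
Al apfu = 1.41584 × 1.41796 = 2.008.

2.008 Al apfu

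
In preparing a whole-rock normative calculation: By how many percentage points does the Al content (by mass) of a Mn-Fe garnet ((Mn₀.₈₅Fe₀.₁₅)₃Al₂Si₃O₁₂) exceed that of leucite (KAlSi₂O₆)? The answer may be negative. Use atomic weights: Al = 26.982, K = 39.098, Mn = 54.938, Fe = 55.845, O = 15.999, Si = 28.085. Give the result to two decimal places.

M((Mn₀.₈₅Fe₀.₁₅)₃Al₂Si₃O₁₂) = 495.429 g/mol, so wt% Al = 53.964/495.429 × 100 = 10.89%.
M(KAlSi₂O₆) = 218.244 g/mol, so wt% Al = 26.982/218.244 × 100 = 12.36%.
10.89 − 12.36 = -1.47 pp.

-1.47 percentage points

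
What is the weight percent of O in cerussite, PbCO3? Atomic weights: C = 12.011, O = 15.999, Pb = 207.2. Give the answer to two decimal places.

M(PbCO3) = 267.208 g/mol.
O contributes 3 × 15.999 = 47.997 g per mole.
47.997/267.208 = 0.1796 → 17.96%.

17.96 wt%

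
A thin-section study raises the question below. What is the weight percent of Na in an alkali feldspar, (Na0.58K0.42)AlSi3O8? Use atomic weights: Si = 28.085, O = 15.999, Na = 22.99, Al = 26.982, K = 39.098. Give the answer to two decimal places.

4.96 mass %

Molar mass of (Na0.58K0.42)AlSi3O8: 0.58·22.99 + 0.42·39.098 + 1·26.982 + 3·28.085 + 8·15.999 = 268.984 g/mol.
Mass of Na per formula unit: 0.58 × 22.99 = 13.334 g.
Weight fraction Na = 13.334 / 268.984 = 0.0496.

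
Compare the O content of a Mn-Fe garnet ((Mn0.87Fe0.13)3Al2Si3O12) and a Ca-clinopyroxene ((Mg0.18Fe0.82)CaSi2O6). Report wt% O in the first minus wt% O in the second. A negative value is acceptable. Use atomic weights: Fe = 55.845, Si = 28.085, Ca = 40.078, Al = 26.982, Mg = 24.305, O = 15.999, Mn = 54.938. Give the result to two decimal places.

First mineral: 191.988 g O in 495.375 g formula = 38.76 wt% O.
Second mineral: 95.994 g O in 242.410 g formula = 39.60 wt% O.
38.76% − 39.60% gives a difference of -0.84 percentage points.

-0.84 percentage points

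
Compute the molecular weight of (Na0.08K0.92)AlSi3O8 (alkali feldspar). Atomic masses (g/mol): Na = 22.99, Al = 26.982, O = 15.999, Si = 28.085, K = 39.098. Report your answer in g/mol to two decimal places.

The formula mass is the sum 0.08*22.99 + 0.92*39.098 + 1*26.982 + 3*28.085 + 8*15.999.

277.04 g/mol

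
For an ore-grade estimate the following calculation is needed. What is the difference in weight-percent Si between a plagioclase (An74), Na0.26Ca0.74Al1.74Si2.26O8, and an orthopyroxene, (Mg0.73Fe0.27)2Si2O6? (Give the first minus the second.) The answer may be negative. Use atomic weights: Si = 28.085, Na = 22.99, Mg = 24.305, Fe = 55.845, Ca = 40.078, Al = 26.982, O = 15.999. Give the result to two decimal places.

-2.63 percentage points

M(Na0.26Ca0.74Al1.74Si2.26O8) = 274.048 g/mol, so wt% Si = 63.472/274.048 × 100 = 23.16%.
M((Mg0.73Fe0.27)2Si2O6) = 217.806 g/mol, so wt% Si = 56.170/217.806 × 100 = 25.79%.
23.16 − 25.79 = -2.63 pp.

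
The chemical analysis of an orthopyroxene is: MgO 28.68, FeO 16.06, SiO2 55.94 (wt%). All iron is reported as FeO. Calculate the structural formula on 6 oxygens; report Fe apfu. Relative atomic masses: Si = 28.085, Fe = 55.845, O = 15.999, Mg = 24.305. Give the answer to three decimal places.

28.68 wt% MgO ÷ 40.304 g/mol = 0.71159 mol, giving 0.71159 Mg and 0.71159 O.
16.06 wt% FeO ÷ 71.844 g/mol = 0.22354 mol, giving 0.22354 Fe and 0.22354 O.
55.94 wt% SiO2 ÷ 60.083 g/mol = 0.93105 mol, giving 0.93105 Si and 1.86210 O.
Oxygen sums to 2.79723; scaling by 6/2.79723 = 2.14498 puts the formula on 6 O.
Fe: 0.22354 × 2.14498 = 0.479 atoms per formula unit.

0.479 Fe apfu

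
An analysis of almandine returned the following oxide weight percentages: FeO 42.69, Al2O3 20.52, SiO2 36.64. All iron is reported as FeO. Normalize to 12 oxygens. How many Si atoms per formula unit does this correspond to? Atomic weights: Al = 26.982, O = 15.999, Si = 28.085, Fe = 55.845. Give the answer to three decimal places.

FeO (M=71.844): mol = 0.59420; Fe = 0.59420, O = 0.59420.
Al2O3 (M=101.961): mol = 0.20125; Al = 0.40250, O = 0.60375.
SiO2 (M=60.083): mol = 0.60982; Si = 0.60982, O = 1.21964.
ΣO = 2.41759; factor = 12/ΣO = 4.96362.
Si apfu = 0.60982 × 4.96362 = 3.027.

3.027 Si apfu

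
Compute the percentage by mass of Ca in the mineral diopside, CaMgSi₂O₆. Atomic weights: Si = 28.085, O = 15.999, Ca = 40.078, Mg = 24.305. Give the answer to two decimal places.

Formula mass = 1×40.078 + 1×24.305 + 2×28.085 + 6×15.999 = 216.547 g/mol, of which 40.078 g is Ca.
So Ca makes up 40.078/216.547 = 0.1851 of the mass, i.e. 18.51%.

18.51 mass %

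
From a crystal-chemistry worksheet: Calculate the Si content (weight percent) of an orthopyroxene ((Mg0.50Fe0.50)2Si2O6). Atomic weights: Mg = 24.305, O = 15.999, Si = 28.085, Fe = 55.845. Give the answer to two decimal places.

24.18 weight percent

M((Mg0.50Fe0.50)2Si2O6) = 232.314 g/mol.
Si contributes 2 × 28.085 = 56.170 g per mole.
56.170/232.314 = 0.2418 → 24.18%.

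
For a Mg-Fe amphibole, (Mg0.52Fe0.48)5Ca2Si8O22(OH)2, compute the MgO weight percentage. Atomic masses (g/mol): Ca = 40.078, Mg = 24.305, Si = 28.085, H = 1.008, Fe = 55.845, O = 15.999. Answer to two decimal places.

M((Mg0.52Fe0.48)5Ca2Si8O22(OH)2) = 888.049 g/mol; M(MgO) = 40.304 g/mol.
Moles MgO per formula unit = 2.60 Mg ÷ 1 = 2.6000.
MgO fraction = (2.6000 × 40.304) / 888.049 = 104.790/888.049 = 0.1180.

11.80 wt%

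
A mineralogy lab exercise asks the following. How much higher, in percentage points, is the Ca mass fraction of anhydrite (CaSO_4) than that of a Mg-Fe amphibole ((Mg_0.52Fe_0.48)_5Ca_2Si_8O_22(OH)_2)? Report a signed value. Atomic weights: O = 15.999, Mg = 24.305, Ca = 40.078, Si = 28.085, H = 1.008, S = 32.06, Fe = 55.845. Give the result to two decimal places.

20.41 percentage points

Ca in CaSO_4: molar mass 136.134 g/mol; 1×40.078 = 40.078 g → 29.44 wt%.
Ca in (Mg_0.52Fe_0.48)_5Ca_2Si_8O_22(OH)_2: molar mass 888.049 g/mol; 2×40.078 = 80.156 g → 9.03 wt%.
Difference = 29.44 − 9.03 = 20.41 percentage points.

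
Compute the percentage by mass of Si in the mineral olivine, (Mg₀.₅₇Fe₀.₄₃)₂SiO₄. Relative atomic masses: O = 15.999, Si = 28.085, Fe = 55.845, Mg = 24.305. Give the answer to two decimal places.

Molar mass of (Mg₀.₅₇Fe₀.₄₃)₂SiO₄: 1.14*24.305 + 0.86*55.845 + 1*28.085 + 4*15.999 = 167.815 g/mol.
Mass of Si per formula unit: 1 × 28.085 = 28.085 g.
Weight fraction Si = 28.085 / 167.815 = 0.1674.

16.74 weight percent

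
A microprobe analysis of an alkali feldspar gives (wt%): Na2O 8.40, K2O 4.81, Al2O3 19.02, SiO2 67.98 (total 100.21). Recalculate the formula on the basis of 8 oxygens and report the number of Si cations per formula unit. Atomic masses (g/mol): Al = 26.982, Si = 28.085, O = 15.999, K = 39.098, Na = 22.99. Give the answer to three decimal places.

8.40 wt% Na2O ÷ 61.979 g/mol = 0.13553 mol, giving 0.27106 Na and 0.13553 O.
4.81 wt% K2O ÷ 94.195 g/mol = 0.05106 mol, giving 0.10212 K and 0.05106 O.
19.02 wt% Al2O3 ÷ 101.961 g/mol = 0.18654 mol, giving 0.37308 Al and 0.55962 O.
67.98 wt% SiO2 ÷ 60.083 g/mol = 1.13143 mol, giving 1.13143 Si and 2.26286 O.
Oxygen sums to 3.00907; scaling by 8/3.00907 = 2.65863 puts the formula on 8 O.
Si: 1.13143 × 2.65863 = 3.008 atoms per formula unit.

3.008 Si apfu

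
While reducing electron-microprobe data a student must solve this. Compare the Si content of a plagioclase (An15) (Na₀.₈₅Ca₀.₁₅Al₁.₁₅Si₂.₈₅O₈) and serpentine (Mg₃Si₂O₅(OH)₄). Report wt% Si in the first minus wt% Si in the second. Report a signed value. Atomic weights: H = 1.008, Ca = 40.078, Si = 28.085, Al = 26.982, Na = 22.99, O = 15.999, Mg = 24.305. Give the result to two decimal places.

9.98 percentage points

First mineral: 80.042 g Si in 264.617 g formula = 30.25 wt% Si.
Second mineral: 56.170 g Si in 277.108 g formula = 20.27 wt% Si.
30.25% − 20.27% gives a difference of 9.98 percentage points.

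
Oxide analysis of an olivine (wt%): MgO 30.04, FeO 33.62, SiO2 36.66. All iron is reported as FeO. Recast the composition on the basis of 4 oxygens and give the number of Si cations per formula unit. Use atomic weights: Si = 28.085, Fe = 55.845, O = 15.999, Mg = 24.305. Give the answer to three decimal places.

1.003 Si apfu

30.04 wt% MgO ÷ 40.304 g/mol = 0.74534 mol, giving 0.74534 Mg and 0.74534 O.
33.62 wt% FeO ÷ 71.844 g/mol = 0.46796 mol, giving 0.46796 Fe and 0.46796 O.
36.66 wt% SiO2 ÷ 60.083 g/mol = 0.61016 mol, giving 0.61016 Si and 1.22032 O.
Oxygen sums to 2.43362; scaling by 4/2.43362 = 1.64364 puts the formula on 4 O.
Si: 0.61016 × 1.64364 = 1.003 atoms per formula unit.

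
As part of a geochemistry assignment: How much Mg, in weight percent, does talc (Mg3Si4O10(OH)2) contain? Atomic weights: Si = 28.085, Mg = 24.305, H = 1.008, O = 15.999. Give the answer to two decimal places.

19.23 weight percent

Molar mass of Mg3Si4O10(OH)2: 3*24.305 + 4*28.085 + 12*15.999 + 2*1.008 = 379.259 g/mol.
Mass of Mg per formula unit: 3 × 24.305 = 72.915 g.
Weight fraction Mg = 72.915 / 379.259 = 0.1923.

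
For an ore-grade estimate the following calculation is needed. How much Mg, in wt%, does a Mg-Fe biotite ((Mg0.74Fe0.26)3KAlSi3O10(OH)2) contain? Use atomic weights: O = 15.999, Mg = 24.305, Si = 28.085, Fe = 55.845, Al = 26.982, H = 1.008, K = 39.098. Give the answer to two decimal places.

Formula mass = 2.22×24.305 + 0.78×55.845 + 1×39.098 + 1×26.982 + 3×28.085 + 12×15.999 + 2×1.008 = 441.855 g/mol, of which 53.957 g is Mg.
So Mg makes up 53.957/441.855 = 0.1221 of the mass, i.e. 12.21%.

12.21 wt%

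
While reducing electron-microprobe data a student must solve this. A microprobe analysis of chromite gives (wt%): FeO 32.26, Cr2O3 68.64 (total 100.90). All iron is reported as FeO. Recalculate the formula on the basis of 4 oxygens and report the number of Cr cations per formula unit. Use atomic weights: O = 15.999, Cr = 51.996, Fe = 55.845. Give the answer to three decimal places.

FeO (M=71.844): mol = 0.44903; Fe = 0.44903, O = 0.44903.
Cr2O3 (M=151.989): mol = 0.45161; Cr = 0.90322, O = 1.35483.
ΣO = 1.80386; factor = 4/ΣO = 2.21747.
Cr apfu = 0.90322 × 2.21747 = 2.003.

2.003 Cr apfu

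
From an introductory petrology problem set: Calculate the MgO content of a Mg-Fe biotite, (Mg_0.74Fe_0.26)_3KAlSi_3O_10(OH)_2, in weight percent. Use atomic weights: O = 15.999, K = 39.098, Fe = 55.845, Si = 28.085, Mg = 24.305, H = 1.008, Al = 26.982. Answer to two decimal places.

20.25 wt%

Molar mass of (Mg_0.74Fe_0.26)_3KAlSi_3O_10(OH)_2 = 2.22·24.305 + 0.78·55.845 + 1·39.098 + 1·26.982 + 3·28.085 + 12·15.999 + 2·1.008 = 441.855 g/mol.
Each formula unit contains 2.22 Mg, equivalent to 2.22/1 = 2.2200 mol MgO.
M(MgO) = 1×24.305 + 1×15.999 = 40.304 g/mol.
Mass of MgO per formula unit = 2.2200 × 40.304 = 89.475 g.
MgO wt% = 89.475 / 441.855 × 100 = 20.25%.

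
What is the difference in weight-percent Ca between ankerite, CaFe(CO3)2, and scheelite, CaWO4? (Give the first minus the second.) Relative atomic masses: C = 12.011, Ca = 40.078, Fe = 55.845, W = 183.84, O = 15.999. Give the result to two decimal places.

M(CaFe(CO3)2) = 215.939 g/mol, so wt% Ca = 40.078/215.939 × 100 = 18.56%.
M(CaWO4) = 287.914 g/mol, so wt% Ca = 40.078/287.914 × 100 = 13.92%.
18.56 − 13.92 = 4.64 pp.

4.64 percentage points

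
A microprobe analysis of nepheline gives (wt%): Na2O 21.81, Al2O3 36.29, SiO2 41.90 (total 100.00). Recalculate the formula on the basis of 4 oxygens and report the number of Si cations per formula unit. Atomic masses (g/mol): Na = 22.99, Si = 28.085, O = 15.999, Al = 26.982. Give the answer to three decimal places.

0.991 Si apfu

21.81 wt% Na2O ÷ 61.979 g/mol = 0.35189 mol, giving 0.70378 Na and 0.35189 O.
36.29 wt% Al2O3 ÷ 101.961 g/mol = 0.35592 mol, giving 0.71184 Al and 1.06776 O.
41.90 wt% SiO2 ÷ 60.083 g/mol = 0.69737 mol, giving 0.69737 Si and 1.39474 O.
Oxygen sums to 2.81439; scaling by 4/2.81439 = 1.42127 puts the formula on 4 O.
Si: 0.69737 × 1.42127 = 0.991 atoms per formula unit.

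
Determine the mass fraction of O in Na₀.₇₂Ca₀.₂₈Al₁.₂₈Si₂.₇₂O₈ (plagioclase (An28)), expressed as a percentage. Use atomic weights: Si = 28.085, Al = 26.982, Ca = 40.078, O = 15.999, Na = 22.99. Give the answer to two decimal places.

M(Na₀.₇₂Ca₀.₂₈Al₁.₂₈Si₂.₇₂O₈) = 266.695 g/mol.
O contributes 8 × 15.999 = 127.992 g per mole.
127.992/266.695 = 0.4799 → 47.99%.

47.99 wt%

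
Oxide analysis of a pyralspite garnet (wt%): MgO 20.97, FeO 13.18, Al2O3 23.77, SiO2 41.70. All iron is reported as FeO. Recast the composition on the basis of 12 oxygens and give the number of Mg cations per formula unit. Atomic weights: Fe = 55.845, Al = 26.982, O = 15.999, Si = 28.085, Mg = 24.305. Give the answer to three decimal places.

2.237 Mg apfu

20.97 wt% MgO ÷ 40.304 g/mol = 0.52030 mol, giving 0.52030 Mg and 0.52030 O.
13.18 wt% FeO ÷ 71.844 g/mol = 0.18345 mol, giving 0.18345 Fe and 0.18345 O.
23.77 wt% Al2O3 ÷ 101.961 g/mol = 0.23313 mol, giving 0.46626 Al and 0.69939 O.
41.70 wt% SiO2 ÷ 60.083 g/mol = 0.69404 mol, giving 0.69404 Si and 1.38808 O.
Oxygen sums to 2.79122; scaling by 12/2.79122 = 4.29920 puts the formula on 12 O.
Mg: 0.52030 × 4.29920 = 2.237 atoms per formula unit.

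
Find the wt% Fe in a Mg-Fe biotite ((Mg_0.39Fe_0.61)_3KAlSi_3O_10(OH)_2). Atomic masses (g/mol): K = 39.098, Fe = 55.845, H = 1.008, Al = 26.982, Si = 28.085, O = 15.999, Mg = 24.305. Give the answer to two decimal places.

21.52 mass %

M((Mg_0.39Fe_0.61)_3KAlSi_3O_10(OH)_2) = 474.972 g/mol.
Fe contributes 1.83 × 55.845 = 102.196 g per mole.
102.196/474.972 = 0.2152 → 21.52%.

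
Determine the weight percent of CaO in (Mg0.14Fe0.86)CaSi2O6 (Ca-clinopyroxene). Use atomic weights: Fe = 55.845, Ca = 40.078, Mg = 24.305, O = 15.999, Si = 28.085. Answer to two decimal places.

Molar mass of (Mg0.14Fe0.86)CaSi2O6 = 0.14×24.305 + 0.86×55.845 + 1×40.078 + 2×28.085 + 6×15.999 = 243.671 g/mol.
Each formula unit contains 1 Ca, equivalent to 1/1 = 1.0000 mol CaO.
M(CaO) = 1×40.078 + 1×15.999 = 56.077 g/mol.
Mass of CaO per formula unit = 1.0000 × 56.077 = 56.077 g.
CaO wt% = 56.077 / 243.671 × 100 = 23.01%.

23.01 wt%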